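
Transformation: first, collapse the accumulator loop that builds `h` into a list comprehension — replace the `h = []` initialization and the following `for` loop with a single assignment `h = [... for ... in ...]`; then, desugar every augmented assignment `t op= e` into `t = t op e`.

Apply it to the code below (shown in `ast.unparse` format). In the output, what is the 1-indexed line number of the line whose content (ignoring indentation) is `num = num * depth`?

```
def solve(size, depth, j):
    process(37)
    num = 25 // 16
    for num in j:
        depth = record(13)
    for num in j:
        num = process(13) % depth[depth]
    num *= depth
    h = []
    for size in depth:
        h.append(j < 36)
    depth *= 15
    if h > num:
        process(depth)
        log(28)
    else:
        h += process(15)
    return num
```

8

Transformed code:
def solve(size, depth, j):
    process(37)
    num = 25 // 16
    for num in j:
        depth = record(13)
    for num in j:
        num = process(13) % depth[depth]
    num = num * depth
    h = [j < 36 for size in depth]
    depth = depth * 15
    if h > num:
        process(depth)
        log(28)
    else:
        h = h + process(15)
    return num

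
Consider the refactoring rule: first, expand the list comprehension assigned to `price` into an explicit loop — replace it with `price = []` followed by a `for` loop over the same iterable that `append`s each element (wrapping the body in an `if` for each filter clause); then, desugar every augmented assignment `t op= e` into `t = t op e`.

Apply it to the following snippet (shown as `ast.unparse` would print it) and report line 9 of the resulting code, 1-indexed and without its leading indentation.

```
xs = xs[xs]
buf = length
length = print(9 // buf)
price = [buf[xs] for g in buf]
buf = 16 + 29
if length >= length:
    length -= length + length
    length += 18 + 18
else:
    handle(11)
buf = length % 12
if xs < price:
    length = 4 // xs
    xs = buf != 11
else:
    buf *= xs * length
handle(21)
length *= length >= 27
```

length = length - (length + length)

Transformed code:
xs = xs[xs]
buf = length
length = print(9 // buf)
price = []
for g in buf:
    price.append(buf[xs])
buf = 16 + 29
if length >= length:
    length = length - (length + length)
    length = length + (18 + 18)
else:
    handle(11)
buf = length % 12
if xs < price:
    length = 4 // xs
    xs = buf != 11
else:
    buf = buf * (xs * length)
handle(21)
length = length * (length >= 27)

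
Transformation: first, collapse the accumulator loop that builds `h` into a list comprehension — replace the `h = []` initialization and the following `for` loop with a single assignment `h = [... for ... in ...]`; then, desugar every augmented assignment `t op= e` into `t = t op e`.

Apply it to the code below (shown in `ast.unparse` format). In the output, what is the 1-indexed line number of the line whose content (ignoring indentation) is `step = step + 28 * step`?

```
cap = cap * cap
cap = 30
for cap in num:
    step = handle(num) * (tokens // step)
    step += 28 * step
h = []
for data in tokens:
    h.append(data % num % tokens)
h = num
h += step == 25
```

5

Transformed code:
cap = cap * cap
cap = 30
for cap in num:
    step = handle(num) * (tokens // step)
    step = step + 28 * step
h = [data % num % tokens for data in tokens]
h = num
h = h + (step == 25)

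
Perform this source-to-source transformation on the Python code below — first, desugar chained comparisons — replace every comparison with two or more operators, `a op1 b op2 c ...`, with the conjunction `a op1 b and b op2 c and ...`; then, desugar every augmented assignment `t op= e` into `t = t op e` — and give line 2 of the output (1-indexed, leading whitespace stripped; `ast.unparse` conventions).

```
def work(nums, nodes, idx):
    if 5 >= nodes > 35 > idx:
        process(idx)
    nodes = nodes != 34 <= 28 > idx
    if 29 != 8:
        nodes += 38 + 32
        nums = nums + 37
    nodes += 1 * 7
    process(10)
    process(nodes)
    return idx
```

if 5 >= nodes and nodes > 35 and (35 > idx):

Transformed code:
def work(nums, nodes, idx):
    if 5 >= nodes and nodes > 35 and (35 > idx):
        process(idx)
    nodes = nodes != 34 and 34 <= 28 and (28 > idx)
    if 29 != 8:
        nodes = nodes + (38 + 32)
        nums = nums + 37
    nodes = nodes + 1 * 7
    process(10)
    process(nodes)
    return idx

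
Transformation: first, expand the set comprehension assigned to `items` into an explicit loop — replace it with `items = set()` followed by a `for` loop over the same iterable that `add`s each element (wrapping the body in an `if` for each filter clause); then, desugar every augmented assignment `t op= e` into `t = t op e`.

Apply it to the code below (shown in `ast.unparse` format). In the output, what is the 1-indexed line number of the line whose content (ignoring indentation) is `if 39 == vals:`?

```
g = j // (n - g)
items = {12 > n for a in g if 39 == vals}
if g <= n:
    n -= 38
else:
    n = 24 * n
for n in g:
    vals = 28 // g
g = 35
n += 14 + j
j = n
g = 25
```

Transformed code:
g = j // (n - g)
items = set()
for a in g:
    if 39 == vals:
        items.add(12 > n)
if g <= n:
    n = n - 38
else:
    n = 24 * n
for n in g:
    vals = 28 // g
g = 35
n = n + (14 + j)
j = n
g = 25

4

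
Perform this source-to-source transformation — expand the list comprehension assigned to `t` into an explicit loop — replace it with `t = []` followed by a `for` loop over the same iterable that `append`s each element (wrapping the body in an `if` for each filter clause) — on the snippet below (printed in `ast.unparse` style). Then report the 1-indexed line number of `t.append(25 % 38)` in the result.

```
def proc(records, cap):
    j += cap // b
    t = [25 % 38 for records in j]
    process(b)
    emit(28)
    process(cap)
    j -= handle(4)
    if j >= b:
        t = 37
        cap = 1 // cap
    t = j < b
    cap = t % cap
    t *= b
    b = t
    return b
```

5

Transformed code:
def proc(records, cap):
    j += cap // b
    t = []
    for records in j:
        t.append(25 % 38)
    process(b)
    emit(28)
    process(cap)
    j -= handle(4)
    if j >= b:
        t = 37
        cap = 1 // cap
    t = j < b
    cap = t % cap
    t *= b
    b = t
    return b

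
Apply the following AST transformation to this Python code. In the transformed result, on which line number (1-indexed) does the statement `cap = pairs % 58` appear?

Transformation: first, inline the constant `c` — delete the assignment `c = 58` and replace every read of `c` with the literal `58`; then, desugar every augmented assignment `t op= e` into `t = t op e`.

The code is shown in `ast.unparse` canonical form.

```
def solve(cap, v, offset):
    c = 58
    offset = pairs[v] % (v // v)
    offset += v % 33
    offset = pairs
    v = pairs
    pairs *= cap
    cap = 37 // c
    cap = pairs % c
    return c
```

8

Transformed code:
def solve(cap, v, offset):
    offset = pairs[v] % (v // v)
    offset = offset + v % 33
    offset = pairs
    v = pairs
    pairs = pairs * cap
    cap = 37 // 58
    cap = pairs % 58
    return 58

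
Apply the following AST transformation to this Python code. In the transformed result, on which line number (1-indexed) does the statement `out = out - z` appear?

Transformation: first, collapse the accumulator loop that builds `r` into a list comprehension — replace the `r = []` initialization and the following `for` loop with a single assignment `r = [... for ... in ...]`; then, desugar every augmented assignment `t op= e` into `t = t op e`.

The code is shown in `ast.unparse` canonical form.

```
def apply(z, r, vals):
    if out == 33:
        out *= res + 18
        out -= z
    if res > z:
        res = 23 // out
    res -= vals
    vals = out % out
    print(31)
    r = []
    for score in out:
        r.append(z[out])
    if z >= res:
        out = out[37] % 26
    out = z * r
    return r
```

4

Transformed code:
def apply(z, r, vals):
    if out == 33:
        out = out * (res + 18)
        out = out - z
    if res > z:
        res = 23 // out
    res = res - vals
    vals = out % out
    print(31)
    r = [z[out] for score in out]
    if z >= res:
        out = out[37] % 26
    out = z * r
    return r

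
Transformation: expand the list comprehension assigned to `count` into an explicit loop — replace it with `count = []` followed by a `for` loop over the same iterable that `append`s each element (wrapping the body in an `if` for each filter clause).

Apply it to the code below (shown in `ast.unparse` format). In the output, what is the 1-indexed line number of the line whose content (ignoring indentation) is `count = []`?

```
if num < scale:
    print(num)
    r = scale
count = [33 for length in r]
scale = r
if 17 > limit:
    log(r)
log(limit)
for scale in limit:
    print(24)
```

4

Transformed code:
if num < scale:
    print(num)
    r = scale
count = []
for length in r:
    count.append(33)
scale = r
if 17 > limit:
    log(r)
log(limit)
for scale in limit:
    print(24)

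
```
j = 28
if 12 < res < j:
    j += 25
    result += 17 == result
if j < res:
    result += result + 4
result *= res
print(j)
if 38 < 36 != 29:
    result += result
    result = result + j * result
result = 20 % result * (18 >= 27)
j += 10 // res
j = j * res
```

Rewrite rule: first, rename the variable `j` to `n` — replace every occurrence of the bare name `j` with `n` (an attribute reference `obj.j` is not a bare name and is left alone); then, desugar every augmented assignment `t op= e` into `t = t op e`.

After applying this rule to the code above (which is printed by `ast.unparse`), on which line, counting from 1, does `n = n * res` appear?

14

Transformed code:
n = 28
if 12 < res < n:
    n = n + 25
    result = result + (17 == result)
if n < res:
    result = result + (result + 4)
result = result * res
print(n)
if 38 < 36 != 29:
    result = result + result
    result = result + n * result
result = 20 % result * (18 >= 27)
n = n + 10 // res
n = n * res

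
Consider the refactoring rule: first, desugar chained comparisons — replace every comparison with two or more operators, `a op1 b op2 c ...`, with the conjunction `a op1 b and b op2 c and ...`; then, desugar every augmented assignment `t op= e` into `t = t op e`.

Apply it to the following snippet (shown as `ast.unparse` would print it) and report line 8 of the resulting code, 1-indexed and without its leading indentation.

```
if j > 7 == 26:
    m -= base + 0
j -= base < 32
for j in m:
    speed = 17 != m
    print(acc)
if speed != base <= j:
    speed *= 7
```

speed = speed * 7

Transformed code:
if j > 7 and 7 == 26:
    m = m - (base + 0)
j = j - (base < 32)
for j in m:
    speed = 17 != m
    print(acc)
if speed != base and base <= j:
    speed = speed * 7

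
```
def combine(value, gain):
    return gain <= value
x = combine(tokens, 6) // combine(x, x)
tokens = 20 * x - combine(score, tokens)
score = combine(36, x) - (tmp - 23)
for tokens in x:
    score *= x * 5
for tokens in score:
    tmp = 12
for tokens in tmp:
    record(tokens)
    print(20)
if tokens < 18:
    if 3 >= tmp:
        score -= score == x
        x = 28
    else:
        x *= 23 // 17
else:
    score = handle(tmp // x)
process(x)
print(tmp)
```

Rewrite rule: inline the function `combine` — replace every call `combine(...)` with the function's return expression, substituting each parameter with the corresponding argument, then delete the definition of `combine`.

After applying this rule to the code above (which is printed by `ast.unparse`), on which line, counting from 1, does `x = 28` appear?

14

Transformed code:
x = (6 <= tokens) // (x <= x)
tokens = 20 * x - (tokens <= score)
score = (x <= 36) - (tmp - 23)
for tokens in x:
    score *= x * 5
for tokens in score:
    tmp = 12
for tokens in tmp:
    record(tokens)
    print(20)
if tokens < 18:
    if 3 >= tmp:
        score -= score == x
        x = 28
    else:
        x *= 23 // 17
else:
    score = handle(tmp // x)
process(x)
print(tmp)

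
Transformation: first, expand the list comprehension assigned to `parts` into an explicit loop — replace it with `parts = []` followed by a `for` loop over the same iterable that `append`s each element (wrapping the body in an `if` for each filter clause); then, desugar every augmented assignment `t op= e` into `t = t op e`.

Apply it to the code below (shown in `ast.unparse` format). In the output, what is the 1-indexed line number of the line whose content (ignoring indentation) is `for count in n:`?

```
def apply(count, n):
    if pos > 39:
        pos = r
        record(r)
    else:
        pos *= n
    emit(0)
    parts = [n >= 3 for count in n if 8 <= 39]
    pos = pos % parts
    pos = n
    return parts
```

Transformed code:
def apply(count, n):
    if pos > 39:
        pos = r
        record(r)
    else:
        pos = pos * n
    emit(0)
    parts = []
    for count in n:
        if 8 <= 39:
            parts.append(n >= 3)
    pos = pos % parts
    pos = n
    return parts

9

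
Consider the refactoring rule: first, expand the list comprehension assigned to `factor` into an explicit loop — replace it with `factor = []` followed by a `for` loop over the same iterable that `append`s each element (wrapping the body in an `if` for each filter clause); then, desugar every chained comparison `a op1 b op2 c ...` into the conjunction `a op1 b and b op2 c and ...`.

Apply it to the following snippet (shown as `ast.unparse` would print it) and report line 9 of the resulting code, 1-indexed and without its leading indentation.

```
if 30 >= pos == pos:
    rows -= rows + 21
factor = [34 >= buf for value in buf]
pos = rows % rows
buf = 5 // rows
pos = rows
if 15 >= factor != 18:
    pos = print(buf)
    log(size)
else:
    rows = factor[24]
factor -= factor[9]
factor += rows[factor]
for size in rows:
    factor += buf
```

if 15 >= factor and factor != 18:

Transformed code:
if 30 >= pos and pos == pos:
    rows -= rows + 21
factor = []
for value in buf:
    factor.append(34 >= buf)
pos = rows % rows
buf = 5 // rows
pos = rows
if 15 >= factor and factor != 18:
    pos = print(buf)
    log(size)
else:
    rows = factor[24]
factor -= factor[9]
factor += rows[factor]
for size in rows:
    factor += buf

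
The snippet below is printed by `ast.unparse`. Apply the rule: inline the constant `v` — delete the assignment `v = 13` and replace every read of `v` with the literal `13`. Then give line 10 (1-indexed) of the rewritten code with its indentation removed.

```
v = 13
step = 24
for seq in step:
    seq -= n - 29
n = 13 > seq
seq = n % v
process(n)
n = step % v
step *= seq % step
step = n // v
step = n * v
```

Transformed code:
step = 24
for seq in step:
    seq -= n - 29
n = 13 > seq
seq = n % 13
process(n)
n = step % 13
step *= seq % step
step = n // 13
step = n * 13

step = n * 13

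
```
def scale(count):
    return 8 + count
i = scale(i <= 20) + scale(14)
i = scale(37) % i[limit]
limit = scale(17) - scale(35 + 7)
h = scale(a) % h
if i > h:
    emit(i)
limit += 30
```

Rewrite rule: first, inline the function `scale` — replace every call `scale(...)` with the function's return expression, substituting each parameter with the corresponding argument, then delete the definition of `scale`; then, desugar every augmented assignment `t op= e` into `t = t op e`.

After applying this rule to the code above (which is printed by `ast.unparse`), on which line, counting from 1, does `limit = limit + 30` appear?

Transformed code:
i = 8 + (i <= 20) + (8 + 14)
i = (8 + 37) % i[limit]
limit = 8 + 17 - (8 + (35 + 7))
h = (8 + a) % h
if i > h:
    emit(i)
limit = limit + 30

7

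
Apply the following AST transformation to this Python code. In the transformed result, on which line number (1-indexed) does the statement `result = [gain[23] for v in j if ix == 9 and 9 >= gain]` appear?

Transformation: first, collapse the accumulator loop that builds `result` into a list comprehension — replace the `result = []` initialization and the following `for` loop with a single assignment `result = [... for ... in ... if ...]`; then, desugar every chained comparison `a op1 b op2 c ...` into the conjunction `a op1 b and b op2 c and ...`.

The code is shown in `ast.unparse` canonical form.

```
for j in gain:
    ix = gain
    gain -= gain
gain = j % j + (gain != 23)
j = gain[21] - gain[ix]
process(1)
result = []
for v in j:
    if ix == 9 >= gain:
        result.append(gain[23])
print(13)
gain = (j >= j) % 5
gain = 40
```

7

Transformed code:
for j in gain:
    ix = gain
    gain -= gain
gain = j % j + (gain != 23)
j = gain[21] - gain[ix]
process(1)
result = [gain[23] for v in j if ix == 9 and 9 >= gain]
print(13)
gain = (j >= j) % 5
gain = 40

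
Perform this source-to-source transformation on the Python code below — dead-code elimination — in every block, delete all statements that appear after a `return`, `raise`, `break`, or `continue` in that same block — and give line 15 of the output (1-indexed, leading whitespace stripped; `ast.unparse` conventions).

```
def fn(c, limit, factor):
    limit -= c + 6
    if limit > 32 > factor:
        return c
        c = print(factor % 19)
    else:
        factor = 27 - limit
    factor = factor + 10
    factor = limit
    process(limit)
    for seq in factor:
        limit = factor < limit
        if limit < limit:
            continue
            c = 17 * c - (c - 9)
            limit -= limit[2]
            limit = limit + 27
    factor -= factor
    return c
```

Transformed code:
def fn(c, limit, factor):
    limit -= c + 6
    if limit > 32 > factor:
        return c
    else:
        factor = 27 - limit
    factor = factor + 10
    factor = limit
    process(limit)
    for seq in factor:
        limit = factor < limit
        if limit < limit:
            continue
    factor -= factor
    return c

return c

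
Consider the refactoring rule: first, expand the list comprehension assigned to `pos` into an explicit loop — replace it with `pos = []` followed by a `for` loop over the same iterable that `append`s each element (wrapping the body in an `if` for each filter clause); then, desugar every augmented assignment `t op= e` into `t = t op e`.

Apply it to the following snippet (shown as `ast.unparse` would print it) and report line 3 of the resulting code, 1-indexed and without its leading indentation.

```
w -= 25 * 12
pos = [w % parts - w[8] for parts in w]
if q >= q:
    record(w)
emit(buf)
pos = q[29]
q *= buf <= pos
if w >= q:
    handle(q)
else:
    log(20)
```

for parts in w:

Transformed code:
w = w - 25 * 12
pos = []
for parts in w:
    pos.append(w % parts - w[8])
if q >= q:
    record(w)
emit(buf)
pos = q[29]
q = q * (buf <= pos)
if w >= q:
    handle(q)
else:
    log(20)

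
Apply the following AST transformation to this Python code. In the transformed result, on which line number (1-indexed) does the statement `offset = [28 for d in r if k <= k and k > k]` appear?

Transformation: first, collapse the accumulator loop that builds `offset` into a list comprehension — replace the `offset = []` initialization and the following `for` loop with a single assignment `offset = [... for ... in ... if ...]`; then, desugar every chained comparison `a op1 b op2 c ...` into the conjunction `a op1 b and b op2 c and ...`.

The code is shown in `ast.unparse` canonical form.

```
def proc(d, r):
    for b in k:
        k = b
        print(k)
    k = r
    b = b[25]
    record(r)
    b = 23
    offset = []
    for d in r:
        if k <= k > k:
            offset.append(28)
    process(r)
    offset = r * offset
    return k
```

9

Transformed code:
def proc(d, r):
    for b in k:
        k = b
        print(k)
    k = r
    b = b[25]
    record(r)
    b = 23
    offset = [28 for d in r if k <= k and k > k]
    process(r)
    offset = r * offset
    return k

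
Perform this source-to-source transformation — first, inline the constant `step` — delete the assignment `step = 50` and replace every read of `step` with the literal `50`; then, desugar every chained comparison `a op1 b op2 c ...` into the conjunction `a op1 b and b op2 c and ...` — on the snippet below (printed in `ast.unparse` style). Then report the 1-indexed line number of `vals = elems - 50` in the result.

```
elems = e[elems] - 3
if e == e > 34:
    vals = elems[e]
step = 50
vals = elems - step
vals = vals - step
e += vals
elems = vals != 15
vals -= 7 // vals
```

4

Transformed code:
elems = e[elems] - 3
if e == e and e > 34:
    vals = elems[e]
vals = elems - 50
vals = vals - 50
e += vals
elems = vals != 15
vals -= 7 // vals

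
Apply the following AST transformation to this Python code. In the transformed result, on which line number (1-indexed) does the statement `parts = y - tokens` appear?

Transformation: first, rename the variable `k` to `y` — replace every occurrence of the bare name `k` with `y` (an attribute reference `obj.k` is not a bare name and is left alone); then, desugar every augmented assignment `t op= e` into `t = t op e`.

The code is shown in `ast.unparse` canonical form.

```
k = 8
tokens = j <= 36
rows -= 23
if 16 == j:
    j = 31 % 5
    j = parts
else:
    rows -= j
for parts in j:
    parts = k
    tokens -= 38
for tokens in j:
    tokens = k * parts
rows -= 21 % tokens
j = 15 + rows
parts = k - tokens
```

Transformed code:
y = 8
tokens = j <= 36
rows = rows - 23
if 16 == j:
    j = 31 % 5
    j = parts
else:
    rows = rows - j
for parts in j:
    parts = y
    tokens = tokens - 38
for tokens in j:
    tokens = y * parts
rows = rows - 21 % tokens
j = 15 + rows
parts = y - tokens

16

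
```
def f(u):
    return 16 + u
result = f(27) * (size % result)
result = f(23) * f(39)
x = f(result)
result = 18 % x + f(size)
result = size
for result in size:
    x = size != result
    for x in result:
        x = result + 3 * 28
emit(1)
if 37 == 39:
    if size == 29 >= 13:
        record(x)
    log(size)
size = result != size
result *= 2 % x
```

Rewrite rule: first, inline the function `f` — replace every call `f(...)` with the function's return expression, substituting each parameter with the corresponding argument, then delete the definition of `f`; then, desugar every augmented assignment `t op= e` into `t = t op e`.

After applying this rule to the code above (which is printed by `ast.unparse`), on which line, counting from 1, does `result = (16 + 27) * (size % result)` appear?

1

Transformed code:
result = (16 + 27) * (size % result)
result = (16 + 23) * (16 + 39)
x = 16 + result
result = 18 % x + (16 + size)
result = size
for result in size:
    x = size != result
    for x in result:
        x = result + 3 * 28
emit(1)
if 37 == 39:
    if size == 29 >= 13:
        record(x)
    log(size)
size = result != size
result = result * (2 % x)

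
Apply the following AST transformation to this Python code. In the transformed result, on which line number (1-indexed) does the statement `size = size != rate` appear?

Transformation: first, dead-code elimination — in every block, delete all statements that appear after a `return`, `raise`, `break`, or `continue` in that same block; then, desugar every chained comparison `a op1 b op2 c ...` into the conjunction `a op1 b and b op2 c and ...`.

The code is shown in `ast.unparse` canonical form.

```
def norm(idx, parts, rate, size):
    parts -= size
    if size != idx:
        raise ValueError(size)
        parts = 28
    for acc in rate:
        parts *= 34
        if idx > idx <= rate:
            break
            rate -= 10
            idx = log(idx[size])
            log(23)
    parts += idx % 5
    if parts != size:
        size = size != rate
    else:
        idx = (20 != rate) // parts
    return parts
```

11

Transformed code:
def norm(idx, parts, rate, size):
    parts -= size
    if size != idx:
        raise ValueError(size)
    for acc in rate:
        parts *= 34
        if idx > idx and idx <= rate:
            break
    parts += idx % 5
    if parts != size:
        size = size != rate
    else:
        idx = (20 != rate) // parts
    return parts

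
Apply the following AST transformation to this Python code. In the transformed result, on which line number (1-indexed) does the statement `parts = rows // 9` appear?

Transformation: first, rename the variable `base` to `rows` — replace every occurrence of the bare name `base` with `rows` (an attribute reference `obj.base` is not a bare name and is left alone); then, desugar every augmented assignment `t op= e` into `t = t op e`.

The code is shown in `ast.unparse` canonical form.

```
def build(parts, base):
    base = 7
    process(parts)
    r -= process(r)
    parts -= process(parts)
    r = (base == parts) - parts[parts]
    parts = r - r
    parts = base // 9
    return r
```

Transformed code:
def build(parts, rows):
    rows = 7
    process(parts)
    r = r - process(r)
    parts = parts - process(parts)
    r = (rows == parts) - parts[parts]
    parts = r - r
    parts = rows // 9
    return r

8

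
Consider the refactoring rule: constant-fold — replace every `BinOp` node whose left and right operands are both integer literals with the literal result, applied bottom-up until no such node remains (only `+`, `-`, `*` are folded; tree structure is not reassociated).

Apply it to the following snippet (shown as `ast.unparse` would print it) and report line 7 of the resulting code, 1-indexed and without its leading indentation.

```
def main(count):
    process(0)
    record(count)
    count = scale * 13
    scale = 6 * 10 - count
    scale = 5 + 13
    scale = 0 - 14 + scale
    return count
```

Transformed code:
def main(count):
    process(0)
    record(count)
    count = scale * 13
    scale = 60 - count
    scale = 18
    scale = -14 + scale
    return count

scale = -14 + scale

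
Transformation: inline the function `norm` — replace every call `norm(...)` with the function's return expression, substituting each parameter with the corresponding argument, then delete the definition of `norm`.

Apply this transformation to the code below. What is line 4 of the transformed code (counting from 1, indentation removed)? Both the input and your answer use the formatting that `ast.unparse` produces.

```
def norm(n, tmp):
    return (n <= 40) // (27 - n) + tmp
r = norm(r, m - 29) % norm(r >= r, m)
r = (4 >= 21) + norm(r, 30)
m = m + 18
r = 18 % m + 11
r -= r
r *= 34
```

Transformed code:
r = ((r <= 40) // (27 - r) + (m - 29)) % (((r >= r) <= 40) // (27 - (r >= r)) + m)
r = (4 >= 21) + ((r <= 40) // (27 - r) + 30)
m = m + 18
r = 18 % m + 11
r -= r
r *= 34

r = 18 % m + 11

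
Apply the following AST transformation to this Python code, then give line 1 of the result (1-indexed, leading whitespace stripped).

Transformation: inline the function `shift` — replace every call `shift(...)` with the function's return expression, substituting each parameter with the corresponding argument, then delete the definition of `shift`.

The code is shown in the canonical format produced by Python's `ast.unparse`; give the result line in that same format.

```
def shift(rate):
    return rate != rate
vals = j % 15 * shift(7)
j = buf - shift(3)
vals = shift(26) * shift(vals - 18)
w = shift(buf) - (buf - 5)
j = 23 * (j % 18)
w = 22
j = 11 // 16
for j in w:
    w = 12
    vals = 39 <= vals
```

vals = j % 15 * (7 != 7)

Transformed code:
vals = j % 15 * (7 != 7)
j = buf - (3 != 3)
vals = (26 != 26) * (vals - 18 != vals - 18)
w = (buf != buf) - (buf - 5)
j = 23 * (j % 18)
w = 22
j = 11 // 16
for j in w:
    w = 12
    vals = 39 <= vals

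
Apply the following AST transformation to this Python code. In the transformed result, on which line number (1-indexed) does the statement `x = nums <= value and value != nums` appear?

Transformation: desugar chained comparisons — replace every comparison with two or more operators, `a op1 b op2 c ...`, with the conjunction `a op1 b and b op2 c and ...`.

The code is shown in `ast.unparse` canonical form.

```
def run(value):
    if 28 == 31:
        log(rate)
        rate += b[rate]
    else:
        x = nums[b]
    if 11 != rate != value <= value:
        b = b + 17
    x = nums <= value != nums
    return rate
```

Transformed code:
def run(value):
    if 28 == 31:
        log(rate)
        rate += b[rate]
    else:
        x = nums[b]
    if 11 != rate and rate != value and (value <= value):
        b = b + 17
    x = nums <= value and value != nums
    return rate

9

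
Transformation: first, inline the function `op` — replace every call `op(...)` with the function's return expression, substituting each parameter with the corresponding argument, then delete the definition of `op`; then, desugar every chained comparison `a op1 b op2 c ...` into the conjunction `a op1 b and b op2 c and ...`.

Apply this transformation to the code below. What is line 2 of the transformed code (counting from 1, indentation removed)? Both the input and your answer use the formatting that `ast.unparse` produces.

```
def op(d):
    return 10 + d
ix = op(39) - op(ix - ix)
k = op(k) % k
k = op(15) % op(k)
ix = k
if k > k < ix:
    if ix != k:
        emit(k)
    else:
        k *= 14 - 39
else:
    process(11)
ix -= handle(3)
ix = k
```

Transformed code:
ix = 10 + 39 - (10 + (ix - ix))
k = (10 + k) % k
k = (10 + 15) % (10 + k)
ix = k
if k > k and k < ix:
    if ix != k:
        emit(k)
    else:
        k *= 14 - 39
else:
    process(11)
ix -= handle(3)
ix = k

k = (10 + k) % k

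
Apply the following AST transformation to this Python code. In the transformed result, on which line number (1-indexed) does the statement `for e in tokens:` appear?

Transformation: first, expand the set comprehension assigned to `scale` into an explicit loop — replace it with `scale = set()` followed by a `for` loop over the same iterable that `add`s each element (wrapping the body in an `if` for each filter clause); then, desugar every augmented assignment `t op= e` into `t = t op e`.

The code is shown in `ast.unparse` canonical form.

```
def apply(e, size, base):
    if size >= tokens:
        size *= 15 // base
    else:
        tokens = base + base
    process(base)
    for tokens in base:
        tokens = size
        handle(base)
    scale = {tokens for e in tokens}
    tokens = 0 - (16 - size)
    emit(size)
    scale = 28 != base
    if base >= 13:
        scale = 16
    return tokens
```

11

Transformed code:
def apply(e, size, base):
    if size >= tokens:
        size = size * (15 // base)
    else:
        tokens = base + base
    process(base)
    for tokens in base:
        tokens = size
        handle(base)
    scale = set()
    for e in tokens:
        scale.add(tokens)
    tokens = 0 - (16 - size)
    emit(size)
    scale = 28 != base
    if base >= 13:
        scale = 16
    return tokens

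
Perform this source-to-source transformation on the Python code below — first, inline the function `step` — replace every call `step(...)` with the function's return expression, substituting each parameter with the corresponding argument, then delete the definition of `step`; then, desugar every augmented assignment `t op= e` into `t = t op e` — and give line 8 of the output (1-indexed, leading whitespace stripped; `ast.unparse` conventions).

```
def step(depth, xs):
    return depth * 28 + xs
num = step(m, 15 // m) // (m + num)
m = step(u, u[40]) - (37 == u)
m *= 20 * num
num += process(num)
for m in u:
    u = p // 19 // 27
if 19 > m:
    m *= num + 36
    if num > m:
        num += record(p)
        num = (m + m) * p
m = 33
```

Transformed code:
num = (m * 28 + 15 // m) // (m + num)
m = u * 28 + u[40] - (37 == u)
m = m * (20 * num)
num = num + process(num)
for m in u:
    u = p // 19 // 27
if 19 > m:
    m = m * (num + 36)
    if num > m:
        num = num + record(p)
        num = (m + m) * p
m = 33

m = m * (num + 36)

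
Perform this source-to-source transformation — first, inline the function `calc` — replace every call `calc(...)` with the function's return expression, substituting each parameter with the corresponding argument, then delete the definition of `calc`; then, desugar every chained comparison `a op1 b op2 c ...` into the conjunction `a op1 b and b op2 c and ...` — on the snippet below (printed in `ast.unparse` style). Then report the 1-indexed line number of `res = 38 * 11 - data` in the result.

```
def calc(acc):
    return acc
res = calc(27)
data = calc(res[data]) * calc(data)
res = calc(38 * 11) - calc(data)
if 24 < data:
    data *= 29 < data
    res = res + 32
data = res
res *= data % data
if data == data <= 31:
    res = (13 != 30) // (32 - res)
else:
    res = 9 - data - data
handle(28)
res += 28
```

Transformed code:
res = 27
data = res[data] * data
res = 38 * 11 - data
if 24 < data:
    data *= 29 < data
    res = res + 32
data = res
res *= data % data
if data == data and data <= 31:
    res = (13 != 30) // (32 - res)
else:
    res = 9 - data - data
handle(28)
res += 28

3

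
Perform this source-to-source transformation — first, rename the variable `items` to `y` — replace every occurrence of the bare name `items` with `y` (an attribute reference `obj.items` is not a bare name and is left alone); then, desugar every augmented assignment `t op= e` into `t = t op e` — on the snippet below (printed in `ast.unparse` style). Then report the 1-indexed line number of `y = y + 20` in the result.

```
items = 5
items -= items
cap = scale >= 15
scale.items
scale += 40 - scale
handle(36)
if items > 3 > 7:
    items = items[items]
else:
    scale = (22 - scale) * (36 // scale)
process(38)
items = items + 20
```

Transformed code:
y = 5
y = y - y
cap = scale >= 15
scale.items
scale = scale + (40 - scale)
handle(36)
if y > 3 > 7:
    y = y[y]
else:
    scale = (22 - scale) * (36 // scale)
process(38)
y = y + 20

12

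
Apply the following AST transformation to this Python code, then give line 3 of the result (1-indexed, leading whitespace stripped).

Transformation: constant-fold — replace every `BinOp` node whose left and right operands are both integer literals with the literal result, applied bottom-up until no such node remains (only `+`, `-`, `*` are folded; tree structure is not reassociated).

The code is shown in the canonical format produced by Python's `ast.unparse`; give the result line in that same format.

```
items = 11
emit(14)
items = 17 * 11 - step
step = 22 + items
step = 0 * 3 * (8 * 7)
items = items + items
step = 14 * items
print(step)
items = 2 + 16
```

items = 187 - step

Transformed code:
items = 11
emit(14)
items = 187 - step
step = 22 + items
step = 0
items = items + items
step = 14 * items
print(step)
items = 18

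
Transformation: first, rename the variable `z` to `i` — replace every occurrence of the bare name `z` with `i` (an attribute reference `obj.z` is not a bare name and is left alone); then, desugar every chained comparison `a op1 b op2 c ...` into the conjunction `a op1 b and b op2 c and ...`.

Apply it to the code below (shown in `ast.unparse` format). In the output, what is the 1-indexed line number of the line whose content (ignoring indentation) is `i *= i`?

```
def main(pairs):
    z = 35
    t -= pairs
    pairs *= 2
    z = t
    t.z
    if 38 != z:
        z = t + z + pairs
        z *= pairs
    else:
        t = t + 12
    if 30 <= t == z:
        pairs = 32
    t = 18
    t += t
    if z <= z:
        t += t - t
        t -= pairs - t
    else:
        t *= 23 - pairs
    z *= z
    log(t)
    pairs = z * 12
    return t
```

21

Transformed code:
def main(pairs):
    i = 35
    t -= pairs
    pairs *= 2
    i = t
    t.z
    if 38 != i:
        i = t + i + pairs
        i *= pairs
    else:
        t = t + 12
    if 30 <= t and t == i:
        pairs = 32
    t = 18
    t += t
    if i <= i:
        t += t - t
        t -= pairs - t
    else:
        t *= 23 - pairs
    i *= i
    log(t)
    pairs = i * 12
    return t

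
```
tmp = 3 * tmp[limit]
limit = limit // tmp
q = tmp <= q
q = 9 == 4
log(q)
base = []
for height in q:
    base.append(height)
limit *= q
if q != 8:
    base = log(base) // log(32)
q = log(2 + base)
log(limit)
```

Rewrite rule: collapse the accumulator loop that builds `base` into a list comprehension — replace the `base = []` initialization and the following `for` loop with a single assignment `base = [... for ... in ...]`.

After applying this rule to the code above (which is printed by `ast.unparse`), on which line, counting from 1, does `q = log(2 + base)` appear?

10

Transformed code:
tmp = 3 * tmp[limit]
limit = limit // tmp
q = tmp <= q
q = 9 == 4
log(q)
base = [height for height in q]
limit *= q
if q != 8:
    base = log(base) // log(32)
q = log(2 + base)
log(limit)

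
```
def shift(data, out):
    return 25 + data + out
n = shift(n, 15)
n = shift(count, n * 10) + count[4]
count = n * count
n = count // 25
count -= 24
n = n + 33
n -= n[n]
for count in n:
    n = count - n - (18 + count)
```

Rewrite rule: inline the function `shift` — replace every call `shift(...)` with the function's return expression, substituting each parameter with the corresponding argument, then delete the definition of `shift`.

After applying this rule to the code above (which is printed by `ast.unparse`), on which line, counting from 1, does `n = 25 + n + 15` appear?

Transformed code:
n = 25 + n + 15
n = 25 + count + n * 10 + count[4]
count = n * count
n = count // 25
count -= 24
n = n + 33
n -= n[n]
for count in n:
    n = count - n - (18 + count)

1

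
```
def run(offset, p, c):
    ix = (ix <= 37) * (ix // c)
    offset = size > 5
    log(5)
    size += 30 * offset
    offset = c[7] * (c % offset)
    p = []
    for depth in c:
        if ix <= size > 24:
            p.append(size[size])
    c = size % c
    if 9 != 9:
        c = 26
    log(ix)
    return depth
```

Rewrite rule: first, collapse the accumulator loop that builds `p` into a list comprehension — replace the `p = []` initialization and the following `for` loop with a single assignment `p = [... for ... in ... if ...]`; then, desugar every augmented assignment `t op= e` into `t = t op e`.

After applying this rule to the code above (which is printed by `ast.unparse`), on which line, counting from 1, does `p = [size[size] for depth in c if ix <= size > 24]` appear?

Transformed code:
def run(offset, p, c):
    ix = (ix <= 37) * (ix // c)
    offset = size > 5
    log(5)
    size = size + 30 * offset
    offset = c[7] * (c % offset)
    p = [size[size] for depth in c if ix <= size > 24]
    c = size % c
    if 9 != 9:
        c = 26
    log(ix)
    return depth

7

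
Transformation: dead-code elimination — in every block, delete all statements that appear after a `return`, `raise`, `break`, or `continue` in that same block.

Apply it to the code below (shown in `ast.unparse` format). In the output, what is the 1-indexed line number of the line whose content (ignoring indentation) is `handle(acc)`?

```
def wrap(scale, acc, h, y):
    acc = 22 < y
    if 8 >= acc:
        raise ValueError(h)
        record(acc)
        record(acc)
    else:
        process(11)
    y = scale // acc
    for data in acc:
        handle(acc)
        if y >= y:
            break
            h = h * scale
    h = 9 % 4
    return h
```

Transformed code:
def wrap(scale, acc, h, y):
    acc = 22 < y
    if 8 >= acc:
        raise ValueError(h)
    else:
        process(11)
    y = scale // acc
    for data in acc:
        handle(acc)
        if y >= y:
            break
    h = 9 % 4
    return h

9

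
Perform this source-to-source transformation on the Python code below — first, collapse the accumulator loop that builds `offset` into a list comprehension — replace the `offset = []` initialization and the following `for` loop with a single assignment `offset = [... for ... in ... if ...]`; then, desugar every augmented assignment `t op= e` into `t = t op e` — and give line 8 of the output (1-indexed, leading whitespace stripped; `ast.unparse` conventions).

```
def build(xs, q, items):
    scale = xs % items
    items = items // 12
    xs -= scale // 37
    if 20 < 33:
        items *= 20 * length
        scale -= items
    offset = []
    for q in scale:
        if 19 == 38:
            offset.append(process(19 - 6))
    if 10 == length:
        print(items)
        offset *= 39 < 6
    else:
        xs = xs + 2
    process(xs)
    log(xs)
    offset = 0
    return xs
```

offset = [process(19 - 6) for q in scale if 19 == 38]

Transformed code:
def build(xs, q, items):
    scale = xs % items
    items = items // 12
    xs = xs - scale // 37
    if 20 < 33:
        items = items * (20 * length)
        scale = scale - items
    offset = [process(19 - 6) for q in scale if 19 == 38]
    if 10 == length:
        print(items)
        offset = offset * (39 < 6)
    else:
        xs = xs + 2
    process(xs)
    log(xs)
    offset = 0
    return xs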